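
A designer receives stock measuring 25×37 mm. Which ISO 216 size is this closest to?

Aspect ratio 37/25 ≈ 1.480 (ISO target is √2 ≈ 1.414).
In the A-series (A0 area = 1 m²): A10 = 26 × 37 mm.
Off by 1 mm total — nearest standard size.

A10 (26 × 37 mm)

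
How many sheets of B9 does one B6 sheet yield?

B6 = 125 × 176 mm; B9 = 44 × 62 mm.
Each halving step doubles the count; 3 steps from B6 to B9.
2^3 = 8.

8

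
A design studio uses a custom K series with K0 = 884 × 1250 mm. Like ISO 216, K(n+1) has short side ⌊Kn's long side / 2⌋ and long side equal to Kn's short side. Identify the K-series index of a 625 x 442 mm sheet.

K0: 884 × 1250 mm
K1: 625 × 884 mm
K2: 442 × 625 mm
K3: 312 × 442 mm
→ matches K2.

K2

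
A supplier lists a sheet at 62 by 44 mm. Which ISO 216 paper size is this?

B9 (44 × 62 mm)

Aspect ratio 62/44 ≈ 1.409 — close to the ISO √2 ≈ 1.414.
In the B-series (B0 = 1000 × 1414 mm): B9 = 44 × 62 mm.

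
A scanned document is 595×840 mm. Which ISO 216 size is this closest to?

A1 (594 × 841 mm)

Aspect ratio 840/595 ≈ 1.412 — close to the ISO √2 ≈ 1.414.
In the A-series (A0 area = 1 m²): A1 = 594 × 841 mm.
Off by 2 mm total — nearest standard size.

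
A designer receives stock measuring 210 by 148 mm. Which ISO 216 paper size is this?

Aspect ratio 210/148 ≈ 1.419 — close to the ISO √2 ≈ 1.414.
In the A-series (A0 area = 1 m²): A5 = 148 × 210 mm.

A5 (148 × 210 mm)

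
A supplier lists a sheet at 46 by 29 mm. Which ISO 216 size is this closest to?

B10 (31 × 44 mm)

Aspect ratio 46/29 ≈ 1.586 (ISO target is √2 ≈ 1.414).
In the B-series (B0 = 1000 × 1414 mm): B10 = 31 × 44 mm.
Off by 4 mm total — nearest standard size.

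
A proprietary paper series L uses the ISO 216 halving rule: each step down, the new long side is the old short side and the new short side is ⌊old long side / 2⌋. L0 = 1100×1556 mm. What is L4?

275 × 389 mm

L1: ⌊1556/2⌋ × 1100 = 778 × 1100 mm
L2: ⌊1100/2⌋ × 778 = 550 × 778 mm
L3: ⌊778/2⌋ × 550 = 389 × 550 mm
L4: ⌊550/2⌋ × 389 = 275 × 389 mm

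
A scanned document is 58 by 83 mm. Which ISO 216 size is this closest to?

C8 (57 × 81 mm)

Aspect ratio 83/58 ≈ 1.431 (ISO target is √2 ≈ 1.414).
In the C-series (envelope sizes, between A and B): C8 = 57 × 81 mm.
Off by 3 mm total — nearest standard size.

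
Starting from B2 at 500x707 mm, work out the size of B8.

B3: ⌊707/2⌋ × 500 = 353 × 500 mm
B4: ⌊500/2⌋ × 353 = 250 × 353 mm
B5: ⌊353/2⌋ × 250 = 176 × 250 mm
B6: ⌊250/2⌋ × 176 = 125 × 176 mm
B7: ⌊176/2⌋ × 125 = 88 × 125 mm
B8: ⌊125/2⌋ × 88 = 62 × 88 mm

62 × 88 mm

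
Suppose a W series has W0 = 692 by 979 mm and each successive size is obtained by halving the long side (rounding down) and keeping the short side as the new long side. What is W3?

W1: ⌊979/2⌋ × 692 = 489 × 692 mm
W2: ⌊692/2⌋ × 489 = 346 × 489 mm
W3: ⌊489/2⌋ × 346 = 244 × 346 mm

244 × 346 mm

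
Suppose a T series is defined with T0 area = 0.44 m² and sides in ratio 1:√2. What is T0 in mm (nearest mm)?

Let the short side be w mm. Then w · w√2 = 0.44 m² = 440,000 mm².
w² = 440,000/√2, so w ≈ 557.8 mm; long side = w√2 ≈ 788.8 mm.

558 × 789 mm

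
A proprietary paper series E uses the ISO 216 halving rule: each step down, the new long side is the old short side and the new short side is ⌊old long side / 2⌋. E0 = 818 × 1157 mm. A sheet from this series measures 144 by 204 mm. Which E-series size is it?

E5

E0: 818 × 1157 mm
E1: 578 × 818 mm
E2: 409 × 578 mm
E3: 289 × 409 mm
E4: 204 × 289 mm
E5: 144 × 204 mm
E6: 102 × 144 mm
→ matches E5.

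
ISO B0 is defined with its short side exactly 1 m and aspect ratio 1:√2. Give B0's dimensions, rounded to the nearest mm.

1000 × 1414 mm

Short side = 1000 mm; long side = 1000√2 ≈ 1414.2 mm.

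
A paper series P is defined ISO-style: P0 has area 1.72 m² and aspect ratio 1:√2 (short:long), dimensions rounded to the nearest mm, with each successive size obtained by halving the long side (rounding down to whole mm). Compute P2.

Let P0's short side be w mm. w · w√2 = 1.72 m² = 1,720,000 mm², so w ≈ 1102.8 mm and w√2 ≈ 1559.6 mm → P0 = 1103 × 1560 mm.
P1: ⌊1560/2⌋ × 1103 = 780 × 1103 mm
P2: ⌊1103/2⌋ × 780 = 551 × 780 mm

551 × 780 mm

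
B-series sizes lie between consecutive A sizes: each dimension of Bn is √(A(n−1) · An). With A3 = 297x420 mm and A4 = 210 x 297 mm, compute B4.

250 × 353 mm

Short side: √(297 · 210) = √62370 ≈ 249.7 → 250 mm
Long side: √(420 · 297) = √124740 ≈ 353.2 → 353 mm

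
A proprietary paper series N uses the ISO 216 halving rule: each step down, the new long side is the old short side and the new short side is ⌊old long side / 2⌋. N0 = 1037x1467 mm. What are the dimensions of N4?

N1 = 733 × 1037 mm (from N0 by 1 halving).
N2: ⌊1037/2⌋ × 733 = 518 × 733 mm
N3: ⌊733/2⌋ × 518 = 366 × 518 mm
N4: ⌊518/2⌋ × 366 = 259 × 366 mm

259 × 366 mm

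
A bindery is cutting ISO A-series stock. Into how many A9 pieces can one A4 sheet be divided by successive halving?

32

Each ISO step halves the sheet: 1 × A4 → 2 × A5 → 4 × A6 → 8 × A7 → …
From A4 to A9 is 5 halving steps: 2^5 = 32.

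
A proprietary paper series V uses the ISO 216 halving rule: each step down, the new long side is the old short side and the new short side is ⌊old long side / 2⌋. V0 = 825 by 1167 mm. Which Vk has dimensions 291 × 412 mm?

V3

V0: 825 × 1167 mm
V1: 583 × 825 mm
V2: 412 × 583 mm
V3: 291 × 412 mm
V4: 206 × 291 mm
→ matches V3.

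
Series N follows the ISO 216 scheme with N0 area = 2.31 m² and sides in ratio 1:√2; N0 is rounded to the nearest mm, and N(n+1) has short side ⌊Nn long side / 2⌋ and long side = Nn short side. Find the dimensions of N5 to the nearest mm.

Let N0's short side be w mm. w · w√2 = 2.31 m² = 2,310,000 mm², so w ≈ 1278.1 mm and w√2 ≈ 1807.4 mm → N0 = 1278 × 1807 mm.
N1: ⌊1807/2⌋ × 1278 = 903 × 1278 mm
N2: ⌊1278/2⌋ × 903 = 639 × 903 mm
N3: ⌊903/2⌋ × 639 = 451 × 639 mm
N4: ⌊639/2⌋ × 451 = 319 × 451 mm
N5: ⌊451/2⌋ × 319 = 225 × 319 mm

225 × 319 mm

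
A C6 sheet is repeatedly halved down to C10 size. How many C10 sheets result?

Each ISO step halves the sheet: 1 × C6 → 2 × C7 → 4 × C8 → 8 × C9 → …
From C6 to C10 is 4 halving steps: 2^4 = 16.

16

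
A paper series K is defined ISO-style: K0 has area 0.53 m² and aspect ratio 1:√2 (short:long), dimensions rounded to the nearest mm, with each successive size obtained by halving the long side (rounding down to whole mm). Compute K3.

216 × 306 mm

Let K0's short side be w mm. w · w√2 = 0.53 m² = 530,000 mm², so w ≈ 612.2 mm and w√2 ≈ 865.8 mm → K0 = 612 × 866 mm.
K1: ⌊866/2⌋ × 612 = 433 × 612 mm
K2: ⌊612/2⌋ × 433 = 306 × 433 mm
K3: ⌊433/2⌋ × 306 = 216 × 306 mm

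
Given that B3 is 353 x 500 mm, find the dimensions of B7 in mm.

B4: ⌊500/2⌋ × 353 = 250 × 353 mm
B5: ⌊353/2⌋ × 250 = 176 × 250 mm
B6: ⌊250/2⌋ × 176 = 125 × 176 mm
B7: ⌊176/2⌋ × 125 = 88 × 125 mm

88 × 125 mm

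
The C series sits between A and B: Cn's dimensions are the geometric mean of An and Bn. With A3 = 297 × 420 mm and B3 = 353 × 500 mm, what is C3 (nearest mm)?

Short side: √(297 · 353) = √104841 ≈ 323.8 → 324 mm
Long side: √(420 · 500) = √210000 ≈ 458.3 → 458 mm

324 × 458 mm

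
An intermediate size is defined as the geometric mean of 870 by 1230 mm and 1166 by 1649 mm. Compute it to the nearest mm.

Short side: √(870 · 1166) = √1014420 ≈ 1007.2 → 1007 mm
Long side: √(1230 · 1649) = √2028270 ≈ 1424.2 → 1424 mm

1007 × 1424 mm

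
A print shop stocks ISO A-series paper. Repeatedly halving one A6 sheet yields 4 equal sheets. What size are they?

A8

4 = 2^2, so 2 halving steps.
A6 → A7 → … → A8 after 2 steps.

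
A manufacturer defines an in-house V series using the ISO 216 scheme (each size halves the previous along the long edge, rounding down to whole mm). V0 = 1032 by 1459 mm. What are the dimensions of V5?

182 × 258 mm

V1: ⌊1459/2⌋ × 1032 = 729 × 1032 mm
V2: ⌊1032/2⌋ × 729 = 516 × 729 mm
V3: ⌊729/2⌋ × 516 = 364 × 516 mm
V4: ⌊516/2⌋ × 364 = 258 × 364 mm
V5: ⌊364/2⌋ × 258 = 182 × 258 mm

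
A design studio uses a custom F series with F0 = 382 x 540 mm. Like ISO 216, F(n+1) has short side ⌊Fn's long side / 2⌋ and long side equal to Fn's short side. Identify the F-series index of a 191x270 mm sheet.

F2

F0: 382 × 540 mm
F1: 270 × 382 mm
F2: 191 × 270 mm
F3: 135 × 191 mm
→ matches F2.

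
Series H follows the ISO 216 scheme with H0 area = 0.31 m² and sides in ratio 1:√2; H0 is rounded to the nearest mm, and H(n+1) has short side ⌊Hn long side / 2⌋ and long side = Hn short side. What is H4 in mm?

Let H0's short side be w mm. w · w√2 = 0.31 m² = 310,000 mm², so w ≈ 468.2 mm and w√2 ≈ 662.1 mm → H0 = 468 × 662 mm.
H1: ⌊662/2⌋ × 468 = 331 × 468 mm
H2: ⌊468/2⌋ × 331 = 234 × 331 mm
H3: ⌊331/2⌋ × 234 = 165 × 234 mm
H4: ⌊234/2⌋ × 165 = 117 × 165 mm

117 × 165 mm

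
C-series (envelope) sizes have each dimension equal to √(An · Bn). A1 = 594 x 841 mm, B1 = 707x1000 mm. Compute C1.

648 × 917 mm

Short side: √(594 · 707) = √419958 ≈ 648.0 → 648 mm
Long side: √(841 · 1000) = √841000 ≈ 917.1 → 917 mm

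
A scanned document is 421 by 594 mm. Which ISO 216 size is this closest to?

Aspect ratio 594/421 ≈ 1.411 — close to the ISO √2 ≈ 1.414.
In the A-series (A0 area = 1 m²): A2 = 420 × 594 mm.
Off by 1 mm total — nearest standard size.

A2 (420 × 594 mm)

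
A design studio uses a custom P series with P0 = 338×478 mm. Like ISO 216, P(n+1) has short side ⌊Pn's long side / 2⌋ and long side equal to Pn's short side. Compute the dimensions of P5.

59 × 84 mm

P1: ⌊478/2⌋ × 338 = 239 × 338 mm
P2: ⌊338/2⌋ × 239 = 169 × 239 mm
P3: ⌊239/2⌋ × 169 = 119 × 169 mm
P4: ⌊169/2⌋ × 119 = 84 × 119 mm
P5: ⌊119/2⌋ × 84 = 59 × 84 mm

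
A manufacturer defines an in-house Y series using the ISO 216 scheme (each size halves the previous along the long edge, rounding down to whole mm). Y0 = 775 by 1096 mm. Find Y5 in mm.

137 × 193 mm

Y1: ⌊1096/2⌋ × 775 = 548 × 775 mm
Y2: ⌊775/2⌋ × 548 = 387 × 548 mm
Y3: ⌊548/2⌋ × 387 = 274 × 387 mm
Y4: ⌊387/2⌋ × 274 = 193 × 274 mm
Y5: ⌊274/2⌋ × 193 = 137 × 193 mm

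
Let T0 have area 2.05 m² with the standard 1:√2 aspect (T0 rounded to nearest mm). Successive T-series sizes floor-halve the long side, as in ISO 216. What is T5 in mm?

Let T0's short side be w mm. w · w√2 = 2.05 m² = 2,050,000 mm², so w ≈ 1204.0 mm and w√2 ≈ 1702.7 mm → T0 = 1204 × 1703 mm.
T1: ⌊1703/2⌋ × 1204 = 851 × 1204 mm
T2: ⌊1204/2⌋ × 851 = 602 × 851 mm
T3: ⌊851/2⌋ × 602 = 425 × 602 mm
T4: ⌊602/2⌋ × 425 = 301 × 425 mm
T5: ⌊425/2⌋ × 301 = 212 × 301 mm

212 × 301 mm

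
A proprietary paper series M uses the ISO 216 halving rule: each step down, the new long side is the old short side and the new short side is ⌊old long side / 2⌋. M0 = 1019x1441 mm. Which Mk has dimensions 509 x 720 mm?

M0: 1019 × 1441 mm
M1: 720 × 1019 mm
M2: 509 × 720 mm
M3: 360 × 509 mm
→ matches M2.

M2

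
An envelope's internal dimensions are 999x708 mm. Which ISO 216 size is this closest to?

B1 (707 × 1000 mm)

Aspect ratio 999/708 ≈ 1.411 — close to the ISO √2 ≈ 1.414.
In the B-series (B0 = 1000 × 1414 mm): B1 = 707 × 1000 mm.
Off by 2 mm total — nearest standard size.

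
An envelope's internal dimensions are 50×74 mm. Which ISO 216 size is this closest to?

Aspect ratio 74/50 ≈ 1.480 (ISO target is √2 ≈ 1.414).
In the A-series (A0 area = 1 m²): A8 = 52 × 74 mm.
Off by 2 mm total — nearest standard size.

A8 (52 × 74 mm)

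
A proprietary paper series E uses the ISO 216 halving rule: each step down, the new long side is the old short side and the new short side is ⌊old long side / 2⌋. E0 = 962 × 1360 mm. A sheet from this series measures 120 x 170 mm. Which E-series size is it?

E6

E0: 962 × 1360 mm
E1: 680 × 962 mm
E2: 481 × 680 mm
E3: 340 × 481 mm
E4: 240 × 340 mm
E5: 170 × 240 mm
E6: 120 × 170 mm
E7: 85 × 120 mm
→ matches E6.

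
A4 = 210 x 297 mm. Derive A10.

26 × 37 mm

A5: ⌊297/2⌋ × 210 = 148 × 210 mm
A6: ⌊210/2⌋ × 148 = 105 × 148 mm
A7: ⌊148/2⌋ × 105 = 74 × 105 mm
A8: ⌊105/2⌋ × 74 = 52 × 74 mm
A9: ⌊74/2⌋ × 52 = 37 × 52 mm
A10: ⌊52/2⌋ × 37 = 26 × 37 mm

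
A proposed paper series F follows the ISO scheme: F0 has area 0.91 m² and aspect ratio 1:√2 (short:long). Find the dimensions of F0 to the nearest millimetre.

Let the short side be w mm. Then w · w√2 = 0.91 m² = 910,000 mm².
w² = 910,000/√2, so w ≈ 802.2 mm; long side = w√2 ≈ 1134.4 mm.

802 × 1134 mm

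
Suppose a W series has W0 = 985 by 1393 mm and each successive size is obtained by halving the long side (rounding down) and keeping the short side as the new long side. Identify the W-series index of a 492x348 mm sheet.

W0: 985 × 1393 mm
W1: 696 × 985 mm
W2: 492 × 696 mm
W3: 348 × 492 mm
W4: 246 × 348 mm
→ matches W3.

W3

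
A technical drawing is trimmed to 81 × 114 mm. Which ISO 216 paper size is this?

Aspect ratio 114/81 ≈ 1.407 — close to the ISO √2 ≈ 1.414.
In the C-series (envelope sizes, between A and B): C7 = 81 × 114 mm.

C7 (81 × 114 mm)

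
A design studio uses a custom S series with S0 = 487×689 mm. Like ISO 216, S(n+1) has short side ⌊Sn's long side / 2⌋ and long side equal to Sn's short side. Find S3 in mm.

172 × 243 mm

S1: ⌊689/2⌋ × 487 = 344 × 487 mm
S2: ⌊487/2⌋ × 344 = 243 × 344 mm
S3: ⌊344/2⌋ × 243 = 172 × 243 mm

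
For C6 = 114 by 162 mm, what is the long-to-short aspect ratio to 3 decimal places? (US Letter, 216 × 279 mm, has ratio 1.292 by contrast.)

162 / 114 = 1.421
ISO 216 targets √2 ≈ 1.414; the +0.007 deviation is from mm rounding.

1.421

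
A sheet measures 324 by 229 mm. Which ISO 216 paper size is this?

C4 (229 × 324 mm)

Aspect ratio 324/229 ≈ 1.415 — close to the ISO √2 ≈ 1.414.
In the C-series (envelope sizes, between A and B): C4 = 229 × 324 mm.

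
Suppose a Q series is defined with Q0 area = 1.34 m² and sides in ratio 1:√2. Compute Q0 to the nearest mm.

Let the short side be w mm. Then w · w√2 = 1.34 m² = 1,340,000 mm².
w² = 1,340,000/√2, so w ≈ 973.4 mm; long side = w√2 ≈ 1376.6 mm.

973 × 1377 mm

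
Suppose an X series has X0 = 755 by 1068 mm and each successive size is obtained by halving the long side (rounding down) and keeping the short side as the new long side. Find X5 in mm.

X1 = 534 × 755 mm (from X0 by 1 halving).
X2: ⌊755/2⌋ × 534 = 377 × 534 mm
X3: ⌊534/2⌋ × 377 = 267 × 377 mm
X4: ⌊377/2⌋ × 267 = 188 × 267 mm
X5: ⌊267/2⌋ × 188 = 133 × 188 mm

133 × 188 mm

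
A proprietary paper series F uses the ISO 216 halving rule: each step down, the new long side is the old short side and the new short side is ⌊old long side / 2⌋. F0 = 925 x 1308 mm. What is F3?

F1: ⌊1308/2⌋ × 925 = 654 × 925 mm
F2: ⌊925/2⌋ × 654 = 462 × 654 mm
F3: ⌊654/2⌋ × 462 = 327 × 462 mm

327 × 462 mm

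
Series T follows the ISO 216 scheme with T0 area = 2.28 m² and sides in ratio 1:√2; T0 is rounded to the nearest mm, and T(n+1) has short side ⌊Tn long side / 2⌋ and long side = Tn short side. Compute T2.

635 × 898 mm

Let T0's short side be w mm. w · w√2 = 2.28 m² = 2,280,000 mm², so w ≈ 1269.7 mm and w√2 ≈ 1795.7 mm → T0 = 1270 × 1796 mm.
T1: ⌊1796/2⌋ × 1270 = 898 × 1270 mm
T2: ⌊1270/2⌋ × 898 = 635 × 898 mm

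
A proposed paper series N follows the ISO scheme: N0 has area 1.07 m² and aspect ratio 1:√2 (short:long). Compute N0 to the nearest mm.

Let the short side be w mm. Then w · w√2 = 1.07 m² = 1,070,000 mm².
w² = 1,070,000/√2, so w ≈ 869.8 mm; long side = w√2 ≈ 1230.1 mm.

870 × 1230 mm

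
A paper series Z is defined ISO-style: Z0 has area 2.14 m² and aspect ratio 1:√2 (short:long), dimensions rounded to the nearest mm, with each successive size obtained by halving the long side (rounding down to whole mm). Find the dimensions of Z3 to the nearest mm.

435 × 615 mm

Let Z0's short side be w mm. w · w√2 = 2.14 m² = 2,140,000 mm², so w ≈ 1230.1 mm and w√2 ≈ 1739.7 mm → Z0 = 1230 × 1740 mm.
Z1: ⌊1740/2⌋ × 1230 = 870 × 1230 mm
Z2: ⌊1230/2⌋ × 870 = 615 × 870 mm
Z3: ⌊870/2⌋ × 615 = 435 × 615 mm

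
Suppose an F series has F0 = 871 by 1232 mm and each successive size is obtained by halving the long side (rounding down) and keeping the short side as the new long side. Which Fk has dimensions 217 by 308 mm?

F0: 871 × 1232 mm
F1: 616 × 871 mm
F2: 435 × 616 mm
F3: 308 × 435 mm
F4: 217 × 308 mm
F5: 154 × 217 mm
→ matches F4.

F4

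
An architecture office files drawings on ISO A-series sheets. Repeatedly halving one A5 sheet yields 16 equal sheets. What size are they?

16 = 2^4, so 4 halving steps.
A5 → A6 → … → A9 after 4 steps.

A9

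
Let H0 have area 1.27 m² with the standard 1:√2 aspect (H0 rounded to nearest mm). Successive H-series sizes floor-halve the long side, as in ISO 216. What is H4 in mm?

Let H0's short side be w mm. w · w√2 = 1.27 m² = 1,270,000 mm², so w ≈ 947.6 mm and w√2 ≈ 1340.2 mm → H0 = 948 × 1340 mm.
H1: ⌊1340/2⌋ × 948 = 670 × 948 mm
H2: ⌊948/2⌋ × 670 = 474 × 670 mm
H3: ⌊670/2⌋ × 474 = 335 × 474 mm
H4: ⌊474/2⌋ × 335 = 237 × 335 mm

237 × 335 mm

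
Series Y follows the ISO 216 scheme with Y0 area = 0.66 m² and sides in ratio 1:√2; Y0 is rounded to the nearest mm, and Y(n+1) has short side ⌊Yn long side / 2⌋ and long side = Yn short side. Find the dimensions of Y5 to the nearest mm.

120 × 170 mm

Let Y0's short side be w mm. w · w√2 = 0.66 m² = 660,000 mm², so w ≈ 683.1 mm and w√2 ≈ 966.1 mm → Y0 = 683 × 966 mm.
Y1: ⌊966/2⌋ × 683 = 483 × 683 mm
Y2: ⌊683/2⌋ × 483 = 341 × 483 mm
Y3: ⌊483/2⌋ × 341 = 241 × 341 mm
Y4: ⌊341/2⌋ × 241 = 170 × 241 mm
Y5: ⌊241/2⌋ × 170 = 120 × 170 mm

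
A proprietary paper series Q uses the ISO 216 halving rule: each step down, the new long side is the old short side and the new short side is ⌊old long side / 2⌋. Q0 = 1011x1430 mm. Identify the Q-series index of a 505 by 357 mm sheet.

Q3

Q0: 1011 × 1430 mm
Q1: 715 × 1011 mm
Q2: 505 × 715 mm
Q3: 357 × 505 mm
Q4: 252 × 357 mm
→ matches Q3.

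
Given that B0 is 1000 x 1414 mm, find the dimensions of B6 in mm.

125 × 176 mm

B1: ⌊1414/2⌋ × 1000 = 707 × 1000 mm
B2: ⌊1000/2⌋ × 707 = 500 × 707 mm
B3: ⌊707/2⌋ × 500 = 353 × 500 mm
B4: ⌊500/2⌋ × 353 = 250 × 353 mm
B5: ⌊353/2⌋ × 250 = 176 × 250 mm
B6: ⌊250/2⌋ × 176 = 125 × 176 mm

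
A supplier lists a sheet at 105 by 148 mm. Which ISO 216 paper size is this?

A6 (105 × 148 mm)

Aspect ratio 148/105 ≈ 1.410 — close to the ISO √2 ≈ 1.414.
In the A-series (A0 area = 1 m²): A6 = 105 × 148 mm.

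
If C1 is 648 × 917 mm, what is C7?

81 × 114 mm

C2: ⌊917/2⌋ × 648 = 458 × 648 mm
C3: ⌊648/2⌋ × 458 = 324 × 458 mm
C4: ⌊458/2⌋ × 324 = 229 × 324 mm
C5: ⌊324/2⌋ × 229 = 162 × 229 mm
C6: ⌊229/2⌋ × 162 = 114 × 162 mm
C7: ⌊162/2⌋ × 114 = 81 × 114 mm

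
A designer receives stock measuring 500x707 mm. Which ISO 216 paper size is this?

B2 (500 × 707 mm)

Aspect ratio 707/500 ≈ 1.414 — close to the ISO √2 ≈ 1.414.
In the B-series (B0 = 1000 × 1414 mm): B2 = 500 × 707 mm.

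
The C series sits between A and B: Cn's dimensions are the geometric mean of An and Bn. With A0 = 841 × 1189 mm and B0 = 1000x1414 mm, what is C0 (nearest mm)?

917 × 1297 mm

Short side: √(841 · 1000) = √841000 ≈ 917.1 → 917 mm
Long side: √(1189 · 1414) = √1681246 ≈ 1296.6 → 1297 mm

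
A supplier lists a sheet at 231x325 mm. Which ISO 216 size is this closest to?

Aspect ratio 325/231 ≈ 1.407 — close to the ISO √2 ≈ 1.414.
In the C-series (envelope sizes, between A and B): C4 = 229 × 324 mm.
Off by 3 mm total — nearest standard size.

C4 (229 × 324 mm)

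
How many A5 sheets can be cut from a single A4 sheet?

2

Each ISO step halves the sheet: 1 × A4 → 2 × A5
From A4 to A5 is 1 halving step: 2^1 = 2.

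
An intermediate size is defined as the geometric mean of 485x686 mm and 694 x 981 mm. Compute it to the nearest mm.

580 × 820 mm

Short side: √(485 · 694) = √336590 ≈ 580.2 → 580 mm
Long side: √(686 · 981) = √672966 ≈ 820.3 → 820 mm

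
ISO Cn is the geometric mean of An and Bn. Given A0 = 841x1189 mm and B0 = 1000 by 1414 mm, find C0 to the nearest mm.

917 × 1297 mm

Short side: √(841 · 1000) = √841000 ≈ 917.1 → 917 mm
Long side: √(1189 · 1414) = √1681246 ≈ 1296.6 → 1297 mm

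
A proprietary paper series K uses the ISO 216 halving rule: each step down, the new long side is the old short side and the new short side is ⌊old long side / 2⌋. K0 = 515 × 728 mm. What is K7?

45 × 64 mm

K1 = 364 × 515 mm (from K0 by 1 halving).
K2: ⌊515/2⌋ × 364 = 257 × 364 mm
K3: ⌊364/2⌋ × 257 = 182 × 257 mm
K4: ⌊257/2⌋ × 182 = 128 × 182 mm
K5: ⌊182/2⌋ × 128 = 91 × 128 mm
K6: ⌊128/2⌋ × 91 = 64 × 91 mm
K7: ⌊91/2⌋ × 64 = 45 × 64 mm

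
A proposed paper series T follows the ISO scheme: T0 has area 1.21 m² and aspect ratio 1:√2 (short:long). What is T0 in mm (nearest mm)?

925 × 1308 mm

Let the short side be w mm. Then w · w√2 = 1.21 m² = 1,210,000 mm².
w² = 1,210,000/√2, so w ≈ 925.0 mm; long side = w√2 ≈ 1308.1 mm.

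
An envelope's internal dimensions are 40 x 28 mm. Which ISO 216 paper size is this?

Aspect ratio 40/28 ≈ 1.429 — close to the ISO √2 ≈ 1.414.
In the C-series (envelope sizes, between A and B): C10 = 28 × 40 mm.

C10 (28 × 40 mm)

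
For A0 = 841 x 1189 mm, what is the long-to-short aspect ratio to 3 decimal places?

1189 / 841 = 1.414
Matches √2 ≈ 1.414 — the ISO 216 defining ratio.

1.414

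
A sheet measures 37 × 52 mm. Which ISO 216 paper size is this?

A9 (37 × 52 mm)

Aspect ratio 52/37 ≈ 1.405 — close to the ISO √2 ≈ 1.414.
In the A-series (A0 area = 1 m²): A9 = 37 × 52 mm.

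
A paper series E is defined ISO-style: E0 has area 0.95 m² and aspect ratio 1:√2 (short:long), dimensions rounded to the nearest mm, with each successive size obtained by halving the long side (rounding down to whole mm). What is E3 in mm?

289 × 410 mm

Let E0's short side be w mm. w · w√2 = 0.95 m² = 950,000 mm², so w ≈ 819.6 mm and w√2 ≈ 1159.1 mm → E0 = 820 × 1159 mm.
E1: ⌊1159/2⌋ × 820 = 579 × 820 mm
E2: ⌊820/2⌋ × 579 = 410 × 579 mm
E3: ⌊579/2⌋ × 410 = 289 × 410 mm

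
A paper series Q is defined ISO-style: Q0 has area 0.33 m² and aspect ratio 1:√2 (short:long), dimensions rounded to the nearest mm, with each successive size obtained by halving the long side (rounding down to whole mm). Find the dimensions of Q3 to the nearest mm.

Let Q0's short side be w mm. w · w√2 = 0.33 m² = 330,000 mm², so w ≈ 483.1 mm and w√2 ≈ 683.1 mm → Q0 = 483 × 683 mm.
Q1: ⌊683/2⌋ × 483 = 341 × 483 mm
Q2: ⌊483/2⌋ × 341 = 241 × 341 mm
Q3: ⌊341/2⌋ × 241 = 170 × 241 mm

170 × 241 mm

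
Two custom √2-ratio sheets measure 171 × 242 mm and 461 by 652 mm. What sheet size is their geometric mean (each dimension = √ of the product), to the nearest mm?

281 × 397 mm

Short side: √(171 · 461) = √78831 ≈ 280.8 → 281 mm
Long side: √(242 · 652) = √157784 ≈ 397.2 → 397 mm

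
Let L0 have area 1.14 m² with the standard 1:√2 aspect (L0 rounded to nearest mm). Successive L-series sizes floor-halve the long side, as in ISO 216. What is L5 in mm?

Let L0's short side be w mm. w · w√2 = 1.14 m² = 1,140,000 mm², so w ≈ 897.8 mm and w√2 ≈ 1269.7 mm → L0 = 898 × 1270 mm.
L1: ⌊1270/2⌋ × 898 = 635 × 898 mm
L2: ⌊898/2⌋ × 635 = 449 × 635 mm
L3: ⌊635/2⌋ × 449 = 317 × 449 mm
L4: ⌊449/2⌋ × 317 = 224 × 317 mm
L5: ⌊317/2⌋ × 224 = 158 × 224 mm

158 × 224 mm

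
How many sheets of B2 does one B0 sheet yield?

4

Each ISO step halves the sheet: 1 × B0 → 2 × B1 → 4 × B2
From B0 to B2 is 2 halving steps: 2^2 = 4.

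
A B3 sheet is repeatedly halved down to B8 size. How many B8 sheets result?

Each ISO step halves the sheet: 1 × B3 → 2 × B4 → 4 × B5 → 8 × B6 → …
From B3 to B8 is 5 halving steps: 2^5 = 32.

32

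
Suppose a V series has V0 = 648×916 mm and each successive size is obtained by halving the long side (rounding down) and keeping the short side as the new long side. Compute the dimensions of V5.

V1 = 458 × 648 mm (from V0 by 1 halving).
V2: ⌊648/2⌋ × 458 = 324 × 458 mm
V3: ⌊458/2⌋ × 324 = 229 × 324 mm
V4: ⌊324/2⌋ × 229 = 162 × 229 mm
V5: ⌊229/2⌋ × 162 = 114 × 162 mm

114 × 162 mm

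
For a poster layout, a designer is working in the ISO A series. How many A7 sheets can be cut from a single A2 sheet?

A2 = 420 × 594 mm; A7 = 74 × 105 mm.
Each halving step doubles the count; 5 steps from A2 to A7.
2^5 = 32.

32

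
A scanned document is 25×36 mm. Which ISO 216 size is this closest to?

A10 (26 × 37 mm)

Aspect ratio 36/25 ≈ 1.440 (ISO target is √2 ≈ 1.414).
In the A-series (A0 area = 1 m²): A10 = 26 × 37 mm.
Off by 2 mm total — nearest standard size.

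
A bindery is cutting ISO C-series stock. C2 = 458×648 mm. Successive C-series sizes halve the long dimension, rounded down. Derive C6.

C3: ⌊648/2⌋ × 458 = 324 × 458 mm
C4: ⌊458/2⌋ × 324 = 229 × 324 mm
C5: ⌊324/2⌋ × 229 = 162 × 229 mm
C6: ⌊229/2⌋ × 162 = 114 × 162 mm

114 × 162 mm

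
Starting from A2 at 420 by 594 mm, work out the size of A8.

A3: ⌊594/2⌋ × 420 = 297 × 420 mm
A4: ⌊420/2⌋ × 297 = 210 × 297 mm
A5: ⌊297/2⌋ × 210 = 148 × 210 mm
A6: ⌊210/2⌋ × 148 = 105 × 148 mm
A7: ⌊148/2⌋ × 105 = 74 × 105 mm
A8: ⌊105/2⌋ × 74 = 52 × 74 mm

52 × 74 mm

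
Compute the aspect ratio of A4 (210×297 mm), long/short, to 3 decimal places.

297 / 210 = 1.414
Matches √2 ≈ 1.414 — the ISO 216 defining ratio.

1.414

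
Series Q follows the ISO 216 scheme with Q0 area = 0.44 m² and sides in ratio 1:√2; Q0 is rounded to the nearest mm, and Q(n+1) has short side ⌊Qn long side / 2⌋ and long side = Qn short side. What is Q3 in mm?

Let Q0's short side be w mm. w · w√2 = 0.44 m² = 440,000 mm², so w ≈ 557.8 mm and w√2 ≈ 788.8 mm → Q0 = 558 × 789 mm.
Q1: ⌊789/2⌋ × 558 = 394 × 558 mm
Q2: ⌊558/2⌋ × 394 = 279 × 394 mm
Q3: ⌊394/2⌋ × 279 = 197 × 279 mm

197 × 279 mm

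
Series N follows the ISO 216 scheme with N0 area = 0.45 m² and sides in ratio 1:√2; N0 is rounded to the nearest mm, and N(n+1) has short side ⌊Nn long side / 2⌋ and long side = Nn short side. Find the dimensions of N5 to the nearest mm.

Let N0's short side be w mm. w · w√2 = 0.45 m² = 450,000 mm², so w ≈ 564.1 mm and w√2 ≈ 797.7 mm → N0 = 564 × 798 mm.
N1: ⌊798/2⌋ × 564 = 399 × 564 mm
N2: ⌊564/2⌋ × 399 = 282 × 399 mm
N3: ⌊399/2⌋ × 282 = 199 × 282 mm
N4: ⌊282/2⌋ × 199 = 141 × 199 mm
N5: ⌊199/2⌋ × 141 = 99 × 141 mm

99 × 141 mm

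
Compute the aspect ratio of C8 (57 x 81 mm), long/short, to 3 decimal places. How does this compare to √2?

1.421

81 / 57 = 1.421
ISO 216 targets √2 ≈ 1.414; the +0.007 deviation is from mm rounding.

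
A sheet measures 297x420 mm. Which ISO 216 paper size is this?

Aspect ratio 420/297 ≈ 1.414 — close to the ISO √2 ≈ 1.414.
In the A-series (A0 area = 1 m²): A3 = 297 × 420 mm.

A3 (297 × 420 mm)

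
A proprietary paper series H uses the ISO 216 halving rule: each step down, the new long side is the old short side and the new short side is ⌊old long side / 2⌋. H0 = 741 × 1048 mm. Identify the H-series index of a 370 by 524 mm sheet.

H0: 741 × 1048 mm
H1: 524 × 741 mm
H2: 370 × 524 mm
H3: 262 × 370 mm
→ matches H2.

H2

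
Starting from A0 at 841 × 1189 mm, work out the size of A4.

A1: ⌊1189/2⌋ × 841 = 594 × 841 mm
A2: ⌊841/2⌋ × 594 = 420 × 594 mm
A3: ⌊594/2⌋ × 420 = 297 × 420 mm
A4: ⌊420/2⌋ × 297 = 210 × 297 mm

210 × 297 mm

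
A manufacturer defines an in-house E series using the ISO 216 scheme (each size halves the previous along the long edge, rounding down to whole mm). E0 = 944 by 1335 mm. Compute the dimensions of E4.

236 × 333 mm

E1: ⌊1335/2⌋ × 944 = 667 × 944 mm
E2: ⌊944/2⌋ × 667 = 472 × 667 mm
E3: ⌊667/2⌋ × 472 = 333 × 472 mm
E4: ⌊472/2⌋ × 333 = 236 × 333 mm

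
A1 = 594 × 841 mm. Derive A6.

A2: ⌊841/2⌋ × 594 = 420 × 594 mm
A3: ⌊594/2⌋ × 420 = 297 × 420 mm
A4: ⌊420/2⌋ × 297 = 210 × 297 mm
A5: ⌊297/2⌋ × 210 = 148 × 210 mm
A6: ⌊210/2⌋ × 148 = 105 × 148 mm

105 × 148 mm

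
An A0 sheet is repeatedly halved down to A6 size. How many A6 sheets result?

64

Each ISO step halves the sheet: 1 × A0 → 2 × A1 → 4 × A2 → 8 × A3 → …
From A0 to A6 is 6 halving steps: 2^6 = 64.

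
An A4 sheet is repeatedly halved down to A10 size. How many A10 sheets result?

Each ISO step halves the sheet: 1 × A4 → 2 × A5 → 4 × A6 → 8 × A7 → …
From A4 to A10 is 6 halving steps: 2^6 = 64.

64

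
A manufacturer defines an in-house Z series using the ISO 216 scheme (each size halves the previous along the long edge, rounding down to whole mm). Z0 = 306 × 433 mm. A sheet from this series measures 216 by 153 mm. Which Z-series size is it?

Z0: 306 × 433 mm
Z1: 216 × 306 mm
Z2: 153 × 216 mm
Z3: 108 × 153 mm
→ matches Z2.

Z2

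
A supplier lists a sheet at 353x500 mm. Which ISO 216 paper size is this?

B3 (353 × 500 mm)

Aspect ratio 500/353 ≈ 1.416 — close to the ISO √2 ≈ 1.414.
In the B-series (B0 = 1000 × 1414 mm): B3 = 353 × 500 mm.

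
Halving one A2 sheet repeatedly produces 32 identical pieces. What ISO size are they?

32 = 2^5, so 5 halving steps.
A2 → A3 → … → A7 after 5 steps.

A7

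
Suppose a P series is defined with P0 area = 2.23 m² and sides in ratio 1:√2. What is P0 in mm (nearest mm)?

Let the short side be w mm. Then w · w√2 = 2.23 m² = 2,230,000 mm².
w² = 2,230,000/√2, so w ≈ 1255.7 mm; long side = w√2 ≈ 1775.9 mm.

1256 × 1776 mm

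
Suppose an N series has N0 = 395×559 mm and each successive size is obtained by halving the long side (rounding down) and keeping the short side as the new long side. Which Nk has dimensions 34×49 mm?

N0: 395 × 559 mm
N1: 279 × 395 mm
N2: 197 × 279 mm
N3: 139 × 197 mm
N4: 98 × 139 mm
N5: 69 × 98 mm
N6: 49 × 69 mm
N7: 34 × 49 mm
N8: 24 × 34 mm
→ matches N7.

N7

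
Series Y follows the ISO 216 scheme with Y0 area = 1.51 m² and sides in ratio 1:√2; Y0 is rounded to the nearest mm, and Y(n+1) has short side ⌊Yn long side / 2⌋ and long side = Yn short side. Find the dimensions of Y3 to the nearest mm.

Let Y0's short side be w mm. w · w√2 = 1.51 m² = 1,510,000 mm², so w ≈ 1033.3 mm and w√2 ≈ 1461.3 mm → Y0 = 1033 × 1461 mm.
Y1: ⌊1461/2⌋ × 1033 = 730 × 1033 mm
Y2: ⌊1033/2⌋ × 730 = 516 × 730 mm
Y3: ⌊730/2⌋ × 516 = 365 × 516 mm

365 × 516 mm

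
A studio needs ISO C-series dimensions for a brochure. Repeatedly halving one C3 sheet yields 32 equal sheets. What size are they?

C8

32 = 2^5, so 5 halving steps.
C3 → C4 → … → C8 after 5 steps.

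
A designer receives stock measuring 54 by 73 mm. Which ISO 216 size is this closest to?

A8 (52 × 74 mm)

Aspect ratio 73/54 ≈ 1.352 (ISO target is √2 ≈ 1.414).
In the A-series (A0 area = 1 m²): A8 = 52 × 74 mm.
Off by 3 mm total — nearest standard size.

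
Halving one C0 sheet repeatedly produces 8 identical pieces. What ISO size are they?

C3

8 = 2^3, so 3 halving steps.
C0 → C1 → … → C3 after 3 steps.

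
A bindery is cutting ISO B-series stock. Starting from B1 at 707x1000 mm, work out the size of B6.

B2: ⌊1000/2⌋ × 707 = 500 × 707 mm
B3: ⌊707/2⌋ × 500 = 353 × 500 mm
B4: ⌊500/2⌋ × 353 = 250 × 353 mm
B5: ⌊353/2⌋ × 250 = 176 × 250 mm
B6: ⌊250/2⌋ × 176 = 125 × 176 mm

125 × 176 mm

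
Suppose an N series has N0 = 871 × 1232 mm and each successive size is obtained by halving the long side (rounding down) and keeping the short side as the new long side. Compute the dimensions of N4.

N1: ⌊1232/2⌋ × 871 = 616 × 871 mm
N2: ⌊871/2⌋ × 616 = 435 × 616 mm
N3: ⌊616/2⌋ × 435 = 308 × 435 mm
N4: ⌊435/2⌋ × 308 = 217 × 308 mm

217 × 308 mm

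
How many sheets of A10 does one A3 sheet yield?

A3 = 297 × 420 mm; A10 = 26 × 37 mm.
Each halving step doubles the count; 7 steps from A3 to A10.
2^7 = 128.

128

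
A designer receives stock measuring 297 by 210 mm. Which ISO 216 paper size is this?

A4 (210 × 297 mm)

Aspect ratio 297/210 ≈ 1.414 — close to the ISO √2 ≈ 1.414.
In the A-series (A0 area = 1 m²): A4 = 210 × 297 mm.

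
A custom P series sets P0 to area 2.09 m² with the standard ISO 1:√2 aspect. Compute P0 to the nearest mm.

Let the short side be w mm. Then w · w√2 = 2.09 m² = 2,090,000 mm².
w² = 2,090,000/√2, so w ≈ 1215.7 mm; long side = w√2 ≈ 1719.2 mm.

1216 × 1719 mm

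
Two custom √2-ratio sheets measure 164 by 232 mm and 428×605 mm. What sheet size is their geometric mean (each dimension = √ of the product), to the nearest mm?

265 × 375 mm

Short side: √(164 · 428) = √70192 ≈ 264.9 → 265 mm
Long side: √(232 · 605) = √140360 ≈ 374.6 → 375 mm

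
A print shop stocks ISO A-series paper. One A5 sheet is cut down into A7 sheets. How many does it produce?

4

A5 = 148 × 210 mm; A7 = 74 × 105 mm.
Each halving step doubles the count; 2 steps from A5 to A7.
2^2 = 4.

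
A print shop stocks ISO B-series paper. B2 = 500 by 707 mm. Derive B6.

B3: ⌊707/2⌋ × 500 = 353 × 500 mm
B4: ⌊500/2⌋ × 353 = 250 × 353 mm
B5: ⌊353/2⌋ × 250 = 176 × 250 mm
B6: ⌊250/2⌋ × 176 = 125 × 176 mm

125 × 176 mm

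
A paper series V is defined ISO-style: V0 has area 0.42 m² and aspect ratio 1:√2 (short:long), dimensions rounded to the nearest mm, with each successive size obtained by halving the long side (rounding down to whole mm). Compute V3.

Let V0's short side be w mm. w · w√2 = 0.42 m² = 420,000 mm², so w ≈ 545.0 mm and w√2 ≈ 770.7 mm → V0 = 545 × 771 mm.
V1: ⌊771/2⌋ × 545 = 385 × 545 mm
V2: ⌊545/2⌋ × 385 = 272 × 385 mm
V3: ⌊385/2⌋ × 272 = 192 × 272 mm

192 × 272 mm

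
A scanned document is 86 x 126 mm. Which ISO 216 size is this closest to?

Aspect ratio 126/86 ≈ 1.465 (ISO target is √2 ≈ 1.414).
In the B-series (B0 = 1000 × 1414 mm): B7 = 88 × 125 mm.
Off by 3 mm total — nearest standard size.

B7 (88 × 125 mm)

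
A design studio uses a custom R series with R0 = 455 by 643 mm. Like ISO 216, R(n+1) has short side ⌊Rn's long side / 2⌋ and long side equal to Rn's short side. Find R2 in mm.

R1: ⌊643/2⌋ × 455 = 321 × 455 mm
R2: ⌊455/2⌋ × 321 = 227 × 321 mm

227 × 321 mm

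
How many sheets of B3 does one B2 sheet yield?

2

Each ISO step halves the sheet: 1 × B2 → 2 × B3
From B2 to B3 is 1 halving step: 2^1 = 2.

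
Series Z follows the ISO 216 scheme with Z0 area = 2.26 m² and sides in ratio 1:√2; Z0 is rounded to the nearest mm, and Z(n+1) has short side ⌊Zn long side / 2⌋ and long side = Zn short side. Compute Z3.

Let Z0's short side be w mm. w · w√2 = 2.26 m² = 2,260,000 mm², so w ≈ 1264.1 mm and w√2 ≈ 1787.8 mm → Z0 = 1264 × 1788 mm.
Z1: ⌊1788/2⌋ × 1264 = 894 × 1264 mm
Z2: ⌊1264/2⌋ × 894 = 632 × 894 mm
Z3: ⌊894/2⌋ × 632 = 447 × 632 mm

447 × 632 mm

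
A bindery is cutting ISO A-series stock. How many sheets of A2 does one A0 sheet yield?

A0 = 841 × 1189 mm; A2 = 420 × 594 mm.
Each halving step doubles the count; 2 steps from A0 to A2.
2^2 = 4.

4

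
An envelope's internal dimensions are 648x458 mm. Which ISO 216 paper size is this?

Aspect ratio 648/458 ≈ 1.415 — close to the ISO √2 ≈ 1.414.
In the C-series (envelope sizes, between A and B): C2 = 458 × 648 mm.

C2 (458 × 648 mm)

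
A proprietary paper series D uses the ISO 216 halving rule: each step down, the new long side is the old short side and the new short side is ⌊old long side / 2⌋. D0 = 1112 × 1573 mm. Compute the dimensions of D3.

D1: ⌊1573/2⌋ × 1112 = 786 × 1112 mm
D2: ⌊1112/2⌋ × 786 = 556 × 786 mm
D3: ⌊786/2⌋ × 556 = 393 × 556 mm

393 × 556 mm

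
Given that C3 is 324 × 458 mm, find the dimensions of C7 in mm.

C4: ⌊458/2⌋ × 324 = 229 × 324 mm
C5: ⌊324/2⌋ × 229 = 162 × 229 mm
C6: ⌊229/2⌋ × 162 = 114 × 162 mm
C7: ⌊162/2⌋ × 114 = 81 × 114 mm

81 × 114 mm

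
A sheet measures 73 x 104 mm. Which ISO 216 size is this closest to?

Aspect ratio 104/73 ≈ 1.425 — close to the ISO √2 ≈ 1.414.
In the A-series (A0 area = 1 m²): A7 = 74 × 105 mm.
Off by 2 mm total — nearest standard size.

A7 (74 × 105 mm)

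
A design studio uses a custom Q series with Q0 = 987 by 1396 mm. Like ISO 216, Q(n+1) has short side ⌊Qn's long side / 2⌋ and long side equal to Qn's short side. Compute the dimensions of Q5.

174 × 246 mm

Q1 = 698 × 987 mm (from Q0 by 1 halving).
Q2: ⌊987/2⌋ × 698 = 493 × 698 mm
Q3: ⌊698/2⌋ × 493 = 349 × 493 mm
Q4: ⌊493/2⌋ × 349 = 246 × 349 mm
Q5: ⌊349/2⌋ × 246 = 174 × 246 mm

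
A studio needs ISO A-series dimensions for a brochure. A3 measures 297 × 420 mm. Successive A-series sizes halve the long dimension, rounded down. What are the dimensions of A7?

74 × 105 mm

A4: ⌊420/2⌋ × 297 = 210 × 297 mm
A5: ⌊297/2⌋ × 210 = 148 × 210 mm
A6: ⌊210/2⌋ × 148 = 105 × 148 mm
A7: ⌊148/2⌋ × 105 = 74 × 105 mm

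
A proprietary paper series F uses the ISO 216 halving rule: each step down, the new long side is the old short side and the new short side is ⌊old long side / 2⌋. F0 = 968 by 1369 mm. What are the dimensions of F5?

171 × 242 mm

F1 = 684 × 968 mm (from F0 by 1 halving).
F2: ⌊968/2⌋ × 684 = 484 × 684 mm
F3: ⌊684/2⌋ × 484 = 342 × 484 mm
F4: ⌊484/2⌋ × 342 = 242 × 342 mm
F5: ⌊342/2⌋ × 242 = 171 × 242 mm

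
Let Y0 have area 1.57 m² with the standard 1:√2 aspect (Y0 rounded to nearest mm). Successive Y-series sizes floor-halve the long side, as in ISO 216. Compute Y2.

527 × 745 mm

Let Y0's short side be w mm. w · w√2 = 1.57 m² = 1,570,000 mm², so w ≈ 1053.6 mm and w√2 ≈ 1490.1 mm → Y0 = 1054 × 1490 mm.
Y1: ⌊1490/2⌋ × 1054 = 745 × 1054 mm
Y2: ⌊1054/2⌋ × 745 = 527 × 745 mm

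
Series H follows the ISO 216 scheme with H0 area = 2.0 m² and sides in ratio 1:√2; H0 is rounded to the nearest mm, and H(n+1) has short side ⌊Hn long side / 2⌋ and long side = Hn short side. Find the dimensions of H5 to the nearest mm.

Let H0's short side be w mm. w · w√2 = 2.0 m² = 2,000,000 mm², so w ≈ 1189.2 mm and w√2 ≈ 1681.8 mm → H0 = 1189 × 1682 mm.
H1: ⌊1682/2⌋ × 1189 = 841 × 1189 mm
H2: ⌊1189/2⌋ × 841 = 594 × 841 mm
H3: ⌊841/2⌋ × 594 = 420 × 594 mm
H4: ⌊594/2⌋ × 420 = 297 × 420 mm
H5: ⌊420/2⌋ × 297 = 210 × 297 mm

210 × 297 mm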